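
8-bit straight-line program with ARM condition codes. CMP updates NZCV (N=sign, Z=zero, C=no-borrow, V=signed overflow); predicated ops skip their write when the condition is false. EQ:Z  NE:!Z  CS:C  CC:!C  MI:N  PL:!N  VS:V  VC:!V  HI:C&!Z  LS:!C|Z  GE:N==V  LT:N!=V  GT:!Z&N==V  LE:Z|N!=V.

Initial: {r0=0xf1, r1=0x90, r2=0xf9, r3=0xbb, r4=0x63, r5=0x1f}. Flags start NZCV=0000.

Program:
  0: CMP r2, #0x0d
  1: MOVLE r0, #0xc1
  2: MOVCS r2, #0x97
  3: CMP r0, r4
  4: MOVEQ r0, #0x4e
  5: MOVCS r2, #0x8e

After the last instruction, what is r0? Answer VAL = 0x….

0: ✓ CMP  NZCV=1010
1: ✓ MOVLE  r0←0xc1
2: ✓ MOVCS  r2←0x97
3: ✓ CMP  NZCV=0011
4: · MOVEQ
5: ✓ MOVCS  r2←0x8e

VAL = 0xc1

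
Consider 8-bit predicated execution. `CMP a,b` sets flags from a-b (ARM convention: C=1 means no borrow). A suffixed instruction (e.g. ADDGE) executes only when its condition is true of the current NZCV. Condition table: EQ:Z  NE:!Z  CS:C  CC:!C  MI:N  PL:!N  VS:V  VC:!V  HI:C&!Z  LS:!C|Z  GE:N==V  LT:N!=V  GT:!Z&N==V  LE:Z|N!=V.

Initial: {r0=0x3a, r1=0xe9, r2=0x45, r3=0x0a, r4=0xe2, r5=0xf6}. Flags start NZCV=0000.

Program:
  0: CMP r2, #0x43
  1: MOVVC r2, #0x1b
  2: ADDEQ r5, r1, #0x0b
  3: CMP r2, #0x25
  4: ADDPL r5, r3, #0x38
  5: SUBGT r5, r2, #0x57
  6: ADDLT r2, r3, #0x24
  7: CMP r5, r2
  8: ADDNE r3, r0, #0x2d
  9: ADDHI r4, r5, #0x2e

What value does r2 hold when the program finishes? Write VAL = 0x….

0: ✓ CMP  NZCV=0010
1: ✓ MOVVC  r2←0x1b
2: · ADDEQ
3: ✓ CMP  NZCV=1000
4: · ADDPL
5: · SUBGT
6: ✓ ADDLT  r2←0x2e
7: ✓ CMP  NZCV=1010
8: ✓ ADDNE  r3←0x67
9: ✓ ADDHI  r4←0x24

VAL = 0x2e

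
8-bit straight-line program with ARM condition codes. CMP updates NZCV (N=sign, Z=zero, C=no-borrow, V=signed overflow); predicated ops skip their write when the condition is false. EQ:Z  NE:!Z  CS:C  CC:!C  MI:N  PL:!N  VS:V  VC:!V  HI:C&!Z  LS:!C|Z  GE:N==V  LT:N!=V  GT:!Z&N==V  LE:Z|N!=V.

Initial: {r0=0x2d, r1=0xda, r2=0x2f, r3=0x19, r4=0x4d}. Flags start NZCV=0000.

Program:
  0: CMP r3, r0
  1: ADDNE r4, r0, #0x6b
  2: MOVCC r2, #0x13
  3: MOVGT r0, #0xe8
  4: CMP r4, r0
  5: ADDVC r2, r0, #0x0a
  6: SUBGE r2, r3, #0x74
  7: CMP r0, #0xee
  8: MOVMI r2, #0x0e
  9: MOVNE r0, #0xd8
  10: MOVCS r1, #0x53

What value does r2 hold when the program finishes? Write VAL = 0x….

[0] flags=1000 → (cmp)
[1] flags=1000 NE?T → r4=0x98
[2] flags=1000 CC?T → r2=0x13
[3] flags=1000 GT?F → skip
[4] flags=0011 → (cmp)
[5] flags=0011 VC?F → skip
[6] flags=0011 GE?F → skip
[7] flags=0000 → (cmp)
[8] flags=0000 MI?F → skip
[9] flags=0000 NE?T → r0=0xd8
[10] flags=0000 CS?F → skip

VAL = 0x13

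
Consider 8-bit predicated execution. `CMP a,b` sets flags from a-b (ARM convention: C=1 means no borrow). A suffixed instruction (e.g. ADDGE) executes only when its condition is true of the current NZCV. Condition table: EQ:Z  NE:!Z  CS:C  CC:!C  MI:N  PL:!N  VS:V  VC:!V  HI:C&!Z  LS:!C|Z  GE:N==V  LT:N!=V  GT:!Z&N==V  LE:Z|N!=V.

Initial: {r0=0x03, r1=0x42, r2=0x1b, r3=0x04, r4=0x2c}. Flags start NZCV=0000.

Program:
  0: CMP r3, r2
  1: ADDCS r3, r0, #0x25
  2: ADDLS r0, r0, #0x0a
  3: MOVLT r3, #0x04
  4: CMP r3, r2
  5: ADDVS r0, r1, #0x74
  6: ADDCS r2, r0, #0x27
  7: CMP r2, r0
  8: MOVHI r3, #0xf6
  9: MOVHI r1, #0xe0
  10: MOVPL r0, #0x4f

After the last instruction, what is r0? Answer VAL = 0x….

VAL = 0x4f

[0] flags=1000 → (cmp)
[1] flags=1000 CS?F → skip
[2] flags=1000 LS?T → r0=0x0d
[3] flags=1000 LT?T → r3=0x04
[4] flags=1000 → (cmp)
[5] flags=1000 VS?F → skip
[6] flags=1000 CS?F → skip
[7] flags=0010 → (cmp)
[8] flags=0010 HI?T → r3=0xf6
[9] flags=0010 HI?T → r1=0xe0
[10] flags=0010 PL?T → r0=0x4f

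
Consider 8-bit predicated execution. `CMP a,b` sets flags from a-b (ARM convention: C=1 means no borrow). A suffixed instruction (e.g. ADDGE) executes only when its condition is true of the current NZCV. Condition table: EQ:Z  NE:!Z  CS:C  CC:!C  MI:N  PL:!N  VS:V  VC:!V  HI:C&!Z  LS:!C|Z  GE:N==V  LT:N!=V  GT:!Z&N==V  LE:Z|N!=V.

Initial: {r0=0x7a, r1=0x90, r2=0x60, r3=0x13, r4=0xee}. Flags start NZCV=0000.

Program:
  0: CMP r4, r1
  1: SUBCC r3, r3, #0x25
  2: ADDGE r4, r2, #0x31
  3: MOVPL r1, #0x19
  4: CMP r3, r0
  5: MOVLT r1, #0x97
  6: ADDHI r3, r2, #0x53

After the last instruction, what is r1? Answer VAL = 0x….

VAL = 0x97

[0] flags=0010 → (cmp)
[1] flags=0010 CC?F → skip
[2] flags=0010 GE?T → r4=0x91
[3] flags=0010 PL?T → r1=0x19
[4] flags=1000 → (cmp)
[5] flags=1000 LT?T → r1=0x97
[6] flags=1000 HI?F → skip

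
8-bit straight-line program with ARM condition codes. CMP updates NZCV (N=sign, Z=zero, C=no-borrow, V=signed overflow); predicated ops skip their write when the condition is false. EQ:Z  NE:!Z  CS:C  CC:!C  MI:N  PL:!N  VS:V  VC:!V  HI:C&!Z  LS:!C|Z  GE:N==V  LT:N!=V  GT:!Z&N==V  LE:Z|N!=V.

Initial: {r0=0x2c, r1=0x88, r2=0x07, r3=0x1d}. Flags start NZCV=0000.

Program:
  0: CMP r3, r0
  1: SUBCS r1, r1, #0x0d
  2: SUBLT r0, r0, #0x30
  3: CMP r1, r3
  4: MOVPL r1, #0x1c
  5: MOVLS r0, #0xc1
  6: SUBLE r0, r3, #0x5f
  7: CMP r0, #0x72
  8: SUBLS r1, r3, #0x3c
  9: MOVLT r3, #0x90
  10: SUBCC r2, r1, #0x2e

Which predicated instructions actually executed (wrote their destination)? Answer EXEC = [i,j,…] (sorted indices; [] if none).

[0] flags=1000 → (cmp)
[1] flags=1000 CS?F → skip
[2] flags=1000 LT?T → r0=0xfc
[3] flags=0011 → (cmp)
[4] flags=0011 PL?T → r1=0x1c
[5] flags=0011 LS?F → skip
[6] flags=0011 LE?T → r0=0xbe
[7] flags=0011 → (cmp)
[8] flags=0011 LS?F → skip
[9] flags=0011 LT?T → r3=0x90
[10] flags=0011 CC?F → skip

EXEC = [2,4,6,9]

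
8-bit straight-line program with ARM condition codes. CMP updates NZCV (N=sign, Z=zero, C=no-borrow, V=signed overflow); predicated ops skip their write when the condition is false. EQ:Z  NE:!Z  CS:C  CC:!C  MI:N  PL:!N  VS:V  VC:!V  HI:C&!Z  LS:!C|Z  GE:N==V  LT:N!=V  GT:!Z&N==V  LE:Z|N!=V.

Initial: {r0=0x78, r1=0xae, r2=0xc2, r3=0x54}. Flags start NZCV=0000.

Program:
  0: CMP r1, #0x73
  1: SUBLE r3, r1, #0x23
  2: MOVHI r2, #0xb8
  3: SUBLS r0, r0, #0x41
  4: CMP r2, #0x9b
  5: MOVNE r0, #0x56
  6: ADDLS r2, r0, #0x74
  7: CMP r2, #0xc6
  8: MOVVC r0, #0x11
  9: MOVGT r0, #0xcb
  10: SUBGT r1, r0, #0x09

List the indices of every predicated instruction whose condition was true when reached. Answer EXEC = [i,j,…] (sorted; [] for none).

EXEC = [1,2,5,8]

0: ✓ CMP  NZCV=0011
1: ✓ SUBLE  r3←0x8b
2: ✓ MOVHI  r2←0xb8
3: · SUBLS
4: ✓ CMP  NZCV=0010
5: ✓ MOVNE  r0←0x56
6: · ADDLS
7: ✓ CMP  NZCV=1000
8: ✓ MOVVC  r0←0x11
9: · MOVGT
10: · SUBGT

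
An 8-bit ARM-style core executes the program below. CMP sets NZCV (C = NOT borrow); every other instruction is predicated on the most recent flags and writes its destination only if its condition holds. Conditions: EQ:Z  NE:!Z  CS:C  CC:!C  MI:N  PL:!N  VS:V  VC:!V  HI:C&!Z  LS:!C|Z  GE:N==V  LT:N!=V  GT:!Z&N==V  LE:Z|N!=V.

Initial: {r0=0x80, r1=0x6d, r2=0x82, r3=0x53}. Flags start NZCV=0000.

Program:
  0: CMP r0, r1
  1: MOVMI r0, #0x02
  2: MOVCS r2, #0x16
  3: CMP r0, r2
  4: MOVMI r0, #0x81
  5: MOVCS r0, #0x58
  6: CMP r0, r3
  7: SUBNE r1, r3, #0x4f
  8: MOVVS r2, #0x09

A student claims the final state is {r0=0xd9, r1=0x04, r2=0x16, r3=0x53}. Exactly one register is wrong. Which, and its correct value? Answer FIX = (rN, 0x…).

FIX = (r0, 0x58)

0: ✓ CMP  NZCV=0011
1: · MOVMI
2: ✓ MOVCS  r2←0x16
3: ✓ CMP  NZCV=0011
4: · MOVMI
5: ✓ MOVCS  r0←0x58
6: ✓ CMP  NZCV=0010
7: ✓ SUBNE  r1←0x04
8: · MOVVS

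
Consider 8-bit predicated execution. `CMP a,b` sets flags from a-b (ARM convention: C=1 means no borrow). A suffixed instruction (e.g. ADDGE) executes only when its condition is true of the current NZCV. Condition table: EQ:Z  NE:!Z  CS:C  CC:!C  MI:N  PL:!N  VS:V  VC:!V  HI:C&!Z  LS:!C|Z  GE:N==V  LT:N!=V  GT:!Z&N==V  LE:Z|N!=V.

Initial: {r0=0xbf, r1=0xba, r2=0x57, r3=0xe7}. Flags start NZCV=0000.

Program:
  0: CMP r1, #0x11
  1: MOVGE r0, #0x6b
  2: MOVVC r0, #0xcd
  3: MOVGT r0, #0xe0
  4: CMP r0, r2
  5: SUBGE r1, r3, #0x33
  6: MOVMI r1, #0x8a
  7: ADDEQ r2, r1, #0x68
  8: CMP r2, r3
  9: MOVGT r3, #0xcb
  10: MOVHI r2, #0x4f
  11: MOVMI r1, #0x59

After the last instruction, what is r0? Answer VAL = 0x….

[0] flags=1010 → (cmp)
[1] flags=1010 GE?F → skip
[2] flags=1010 VC?T → r0=0xcd
[3] flags=1010 GT?F → skip
[4] flags=0011 → (cmp)
[5] flags=0011 GE?F → skip
[6] flags=0011 MI?F → skip
[7] flags=0011 EQ?F → skip
[8] flags=0000 → (cmp)
[9] flags=0000 GT?T → r3=0xcb
[10] flags=0000 HI?F → skip
[11] flags=0000 MI?F → skip

VAL = 0xcd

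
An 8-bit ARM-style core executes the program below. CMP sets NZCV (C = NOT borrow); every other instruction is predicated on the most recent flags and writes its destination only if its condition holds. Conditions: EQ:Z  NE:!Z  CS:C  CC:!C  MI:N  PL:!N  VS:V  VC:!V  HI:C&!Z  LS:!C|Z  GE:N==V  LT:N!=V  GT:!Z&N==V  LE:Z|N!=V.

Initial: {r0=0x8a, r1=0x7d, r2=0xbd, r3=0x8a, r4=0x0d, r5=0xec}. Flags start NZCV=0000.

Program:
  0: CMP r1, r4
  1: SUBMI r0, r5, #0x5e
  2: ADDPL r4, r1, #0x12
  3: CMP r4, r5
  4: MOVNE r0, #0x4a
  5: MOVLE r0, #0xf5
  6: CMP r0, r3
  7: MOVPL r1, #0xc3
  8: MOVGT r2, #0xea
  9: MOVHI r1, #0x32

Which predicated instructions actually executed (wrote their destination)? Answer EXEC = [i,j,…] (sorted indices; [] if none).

EXEC = [2,4,5,7,8,9]

[0] flags=0010 → (cmp)
[1] flags=0010 MI?F → skip
[2] flags=0010 PL?T → r4=0x8f
[3] flags=1000 → (cmp)
[4] flags=1000 NE?T → r0=0x4a
[5] flags=1000 LE?T → r0=0xf5
[6] flags=0010 → (cmp)
[7] flags=0010 PL?T → r1=0xc3
[8] flags=0010 GT?T → r2=0xea
[9] flags=0010 HI?T → r1=0x32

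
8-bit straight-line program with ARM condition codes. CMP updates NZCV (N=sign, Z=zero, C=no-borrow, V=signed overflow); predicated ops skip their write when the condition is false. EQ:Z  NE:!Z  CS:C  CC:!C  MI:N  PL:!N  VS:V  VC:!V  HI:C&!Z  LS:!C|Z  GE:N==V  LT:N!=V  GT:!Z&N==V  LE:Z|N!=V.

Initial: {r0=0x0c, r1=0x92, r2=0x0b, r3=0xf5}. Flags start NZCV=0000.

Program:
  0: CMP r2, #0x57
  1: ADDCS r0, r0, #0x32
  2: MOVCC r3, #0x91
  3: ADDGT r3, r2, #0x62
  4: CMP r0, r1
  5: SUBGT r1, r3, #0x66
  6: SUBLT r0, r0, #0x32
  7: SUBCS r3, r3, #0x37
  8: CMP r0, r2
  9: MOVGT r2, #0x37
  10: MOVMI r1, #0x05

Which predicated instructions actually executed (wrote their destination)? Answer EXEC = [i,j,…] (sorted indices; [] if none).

EXEC = [2,5,9]

[0] flags=1000 → (cmp)
[1] flags=1000 CS?F → skip
[2] flags=1000 CC?T → r3=0x91
[3] flags=1000 GT?F → skip
[4] flags=0000 → (cmp)
[5] flags=0000 GT?T → r1=0x2b
[6] flags=0000 LT?F → skip
[7] flags=0000 CS?F → skip
[8] flags=0010 → (cmp)
[9] flags=0010 GT?T → r2=0x37
[10] flags=0010 MI?F → skip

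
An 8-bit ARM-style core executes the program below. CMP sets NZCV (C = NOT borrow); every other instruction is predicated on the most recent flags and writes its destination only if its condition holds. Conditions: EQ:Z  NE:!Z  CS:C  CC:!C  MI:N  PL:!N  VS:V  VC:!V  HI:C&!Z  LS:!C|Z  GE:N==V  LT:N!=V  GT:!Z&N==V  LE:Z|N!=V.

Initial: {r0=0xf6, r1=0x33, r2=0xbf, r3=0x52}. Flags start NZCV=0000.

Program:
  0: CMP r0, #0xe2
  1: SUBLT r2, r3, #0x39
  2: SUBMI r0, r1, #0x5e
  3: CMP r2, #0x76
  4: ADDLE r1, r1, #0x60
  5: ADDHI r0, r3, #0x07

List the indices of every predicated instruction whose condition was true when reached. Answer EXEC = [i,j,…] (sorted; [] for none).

[0] flags=0010 → (cmp)
[1] flags=0010 LT?F → skip
[2] flags=0010 MI?F → skip
[3] flags=0011 → (cmp)
[4] flags=0011 LE?T → r1=0x93
[5] flags=0011 HI?T → r0=0x59

EXEC = [4,5]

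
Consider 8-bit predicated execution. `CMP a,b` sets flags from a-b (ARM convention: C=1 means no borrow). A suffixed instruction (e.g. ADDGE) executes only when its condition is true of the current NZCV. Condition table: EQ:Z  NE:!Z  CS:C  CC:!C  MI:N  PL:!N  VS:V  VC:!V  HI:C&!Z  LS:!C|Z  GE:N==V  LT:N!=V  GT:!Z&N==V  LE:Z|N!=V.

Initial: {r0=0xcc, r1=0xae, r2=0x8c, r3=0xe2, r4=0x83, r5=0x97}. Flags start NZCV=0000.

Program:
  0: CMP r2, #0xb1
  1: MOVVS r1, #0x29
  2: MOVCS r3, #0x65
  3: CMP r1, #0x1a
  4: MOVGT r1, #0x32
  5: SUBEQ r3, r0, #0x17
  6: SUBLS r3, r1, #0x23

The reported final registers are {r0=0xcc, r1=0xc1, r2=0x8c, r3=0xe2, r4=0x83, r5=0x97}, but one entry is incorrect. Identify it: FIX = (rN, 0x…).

[0] flags=1000 → (cmp)
[1] flags=1000 VS?F → skip
[2] flags=1000 CS?F → skip
[3] flags=1010 → (cmp)
[4] flags=1010 GT?F → skip
[5] flags=1010 EQ?F → skip
[6] flags=1010 LS?F → skip

FIX = (r1, 0xae)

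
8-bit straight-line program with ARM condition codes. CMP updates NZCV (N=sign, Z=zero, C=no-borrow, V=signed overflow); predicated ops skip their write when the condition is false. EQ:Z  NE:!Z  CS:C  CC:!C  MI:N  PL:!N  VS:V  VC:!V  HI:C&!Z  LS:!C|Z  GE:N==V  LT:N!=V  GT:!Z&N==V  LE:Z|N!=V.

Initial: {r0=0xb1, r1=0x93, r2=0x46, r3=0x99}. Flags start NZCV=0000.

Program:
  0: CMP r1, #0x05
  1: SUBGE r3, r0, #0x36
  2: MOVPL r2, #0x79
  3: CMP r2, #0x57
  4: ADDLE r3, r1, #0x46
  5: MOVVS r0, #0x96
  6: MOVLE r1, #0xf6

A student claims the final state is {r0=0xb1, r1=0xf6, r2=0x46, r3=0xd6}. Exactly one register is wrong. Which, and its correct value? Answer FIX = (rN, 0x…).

FIX = (r3, 0xd9)

[0] flags=1010 → (cmp)
[1] flags=1010 GE?F → skip
[2] flags=1010 PL?F → skip
[3] flags=1000 → (cmp)
[4] flags=1000 LE?T → r3=0xd9
[5] flags=1000 VS?F → skip
[6] flags=1000 LE?T → r1=0xf6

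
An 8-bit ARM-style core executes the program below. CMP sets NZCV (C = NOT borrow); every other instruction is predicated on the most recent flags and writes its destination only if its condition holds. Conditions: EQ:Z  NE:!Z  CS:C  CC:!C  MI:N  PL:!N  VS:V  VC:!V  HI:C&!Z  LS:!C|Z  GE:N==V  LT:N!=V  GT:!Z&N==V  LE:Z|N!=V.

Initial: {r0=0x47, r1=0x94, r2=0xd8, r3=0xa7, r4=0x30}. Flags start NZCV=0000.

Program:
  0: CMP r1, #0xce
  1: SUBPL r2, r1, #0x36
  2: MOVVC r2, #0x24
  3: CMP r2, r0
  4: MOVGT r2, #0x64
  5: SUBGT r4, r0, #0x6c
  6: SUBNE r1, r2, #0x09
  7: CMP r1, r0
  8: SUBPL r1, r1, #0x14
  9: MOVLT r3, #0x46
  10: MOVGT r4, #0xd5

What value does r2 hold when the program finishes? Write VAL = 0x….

VAL = 0x24

[0] flags=1000 → (cmp)
[1] flags=1000 PL?F → skip
[2] flags=1000 VC?T → r2=0x24
[3] flags=1000 → (cmp)
[4] flags=1000 GT?F → skip
[5] flags=1000 GT?F → skip
[6] flags=1000 NE?T → r1=0x1b
[7] flags=1000 → (cmp)
[8] flags=1000 PL?F → skip
[9] flags=1000 LT?T → r3=0x46
[10] flags=1000 GT?F → skip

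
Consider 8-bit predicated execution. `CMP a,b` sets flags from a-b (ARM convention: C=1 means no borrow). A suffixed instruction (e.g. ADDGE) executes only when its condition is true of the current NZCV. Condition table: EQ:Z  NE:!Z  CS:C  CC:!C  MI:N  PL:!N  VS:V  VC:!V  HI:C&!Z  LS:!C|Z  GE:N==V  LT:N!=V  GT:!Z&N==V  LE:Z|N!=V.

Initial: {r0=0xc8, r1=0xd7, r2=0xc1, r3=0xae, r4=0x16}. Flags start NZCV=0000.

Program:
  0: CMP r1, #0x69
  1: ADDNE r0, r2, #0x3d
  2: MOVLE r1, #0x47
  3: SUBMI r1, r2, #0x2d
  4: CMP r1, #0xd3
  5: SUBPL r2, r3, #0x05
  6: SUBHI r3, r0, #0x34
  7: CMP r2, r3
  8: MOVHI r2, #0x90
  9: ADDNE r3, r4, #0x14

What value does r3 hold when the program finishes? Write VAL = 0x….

VAL = 0x2a

0: ✓ CMP  NZCV=0011
1: ✓ ADDNE  r0←0xfe
2: ✓ MOVLE  r1←0x47
3: · SUBMI
4: ✓ CMP  NZCV=0000
5: ✓ SUBPL  r2←0xa9
6: · SUBHI
7: ✓ CMP  NZCV=1000
8: · MOVHI
9: ✓ ADDNE  r3←0x2a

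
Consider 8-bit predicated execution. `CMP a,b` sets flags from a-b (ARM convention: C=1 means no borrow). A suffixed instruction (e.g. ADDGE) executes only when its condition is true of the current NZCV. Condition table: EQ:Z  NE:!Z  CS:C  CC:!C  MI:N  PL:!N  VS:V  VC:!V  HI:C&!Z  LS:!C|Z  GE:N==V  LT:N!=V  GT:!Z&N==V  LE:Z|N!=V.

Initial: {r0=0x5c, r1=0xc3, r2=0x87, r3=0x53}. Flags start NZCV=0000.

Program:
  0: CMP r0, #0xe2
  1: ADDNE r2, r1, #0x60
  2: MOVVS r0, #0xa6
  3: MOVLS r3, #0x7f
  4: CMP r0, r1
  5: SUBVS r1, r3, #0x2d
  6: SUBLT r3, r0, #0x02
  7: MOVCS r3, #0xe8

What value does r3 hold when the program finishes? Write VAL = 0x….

[0] flags=0000 → (cmp)
[1] flags=0000 NE?T → r2=0x23
[2] flags=0000 VS?F → skip
[3] flags=0000 LS?T → r3=0x7f
[4] flags=1001 → (cmp)
[5] flags=1001 VS?T → r1=0x52
[6] flags=1001 LT?F → skip
[7] flags=1001 CS?F → skip

VAL = 0x7f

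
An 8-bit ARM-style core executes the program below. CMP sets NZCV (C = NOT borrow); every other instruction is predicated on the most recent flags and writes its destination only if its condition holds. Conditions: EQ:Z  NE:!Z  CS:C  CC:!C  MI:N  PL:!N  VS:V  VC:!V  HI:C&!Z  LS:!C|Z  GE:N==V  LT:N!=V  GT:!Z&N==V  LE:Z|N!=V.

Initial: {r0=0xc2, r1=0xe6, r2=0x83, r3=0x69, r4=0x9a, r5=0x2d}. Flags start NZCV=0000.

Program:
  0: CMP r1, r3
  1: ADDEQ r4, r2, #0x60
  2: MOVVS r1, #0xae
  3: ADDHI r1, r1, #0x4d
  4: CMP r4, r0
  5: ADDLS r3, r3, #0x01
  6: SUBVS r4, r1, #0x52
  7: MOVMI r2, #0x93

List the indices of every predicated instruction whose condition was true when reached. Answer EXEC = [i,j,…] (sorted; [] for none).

EXEC = [2,3,5,7]

0: ✓ CMP  NZCV=0011
1: · ADDEQ
2: ✓ MOVVS  r1←0xae
3: ✓ ADDHI  r1←0xfb
4: ✓ CMP  NZCV=1000
5: ✓ ADDLS  r3←0x6a
6: · SUBVS
7: ✓ MOVMI  r2←0x93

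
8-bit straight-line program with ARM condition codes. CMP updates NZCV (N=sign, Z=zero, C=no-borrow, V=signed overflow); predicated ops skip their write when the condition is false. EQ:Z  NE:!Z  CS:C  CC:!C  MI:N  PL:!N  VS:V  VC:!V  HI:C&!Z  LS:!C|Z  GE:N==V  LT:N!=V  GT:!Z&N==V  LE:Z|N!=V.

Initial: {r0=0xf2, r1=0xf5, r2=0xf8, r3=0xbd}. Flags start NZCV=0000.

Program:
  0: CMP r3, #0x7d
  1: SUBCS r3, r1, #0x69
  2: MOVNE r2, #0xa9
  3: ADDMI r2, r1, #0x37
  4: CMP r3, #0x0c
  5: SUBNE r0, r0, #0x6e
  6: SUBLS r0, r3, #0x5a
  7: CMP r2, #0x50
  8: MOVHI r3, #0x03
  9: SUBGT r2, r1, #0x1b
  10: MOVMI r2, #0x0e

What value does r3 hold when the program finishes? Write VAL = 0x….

VAL = 0x03

[0] flags=0011 → (cmp)
[1] flags=0011 CS?T → r3=0x8c
[2] flags=0011 NE?T → r2=0xa9
[3] flags=0011 MI?F → skip
[4] flags=1010 → (cmp)
[5] flags=1010 NE?T → r0=0x84
[6] flags=1010 LS?F → skip
[7] flags=0011 → (cmp)
[8] flags=0011 HI?T → r3=0x03
[9] flags=0011 GT?F → skip
[10] flags=0011 MI?F → skip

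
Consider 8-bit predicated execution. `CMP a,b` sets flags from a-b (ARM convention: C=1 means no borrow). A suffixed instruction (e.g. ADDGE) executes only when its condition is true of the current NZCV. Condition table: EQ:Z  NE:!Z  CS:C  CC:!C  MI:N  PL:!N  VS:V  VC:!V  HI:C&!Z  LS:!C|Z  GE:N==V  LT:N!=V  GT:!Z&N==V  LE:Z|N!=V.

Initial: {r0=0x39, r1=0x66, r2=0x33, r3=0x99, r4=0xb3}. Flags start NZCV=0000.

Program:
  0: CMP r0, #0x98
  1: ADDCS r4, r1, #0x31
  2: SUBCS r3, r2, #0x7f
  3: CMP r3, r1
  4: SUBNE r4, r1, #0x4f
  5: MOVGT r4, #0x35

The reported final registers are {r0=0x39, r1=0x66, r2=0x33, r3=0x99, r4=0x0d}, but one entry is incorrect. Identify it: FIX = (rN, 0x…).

FIX = (r4, 0x17)

0: ✓ CMP  NZCV=1001
1: · ADDCS
2: · SUBCS
3: ✓ CMP  NZCV=0011
4: ✓ SUBNE  r4←0x17
5: · MOVGT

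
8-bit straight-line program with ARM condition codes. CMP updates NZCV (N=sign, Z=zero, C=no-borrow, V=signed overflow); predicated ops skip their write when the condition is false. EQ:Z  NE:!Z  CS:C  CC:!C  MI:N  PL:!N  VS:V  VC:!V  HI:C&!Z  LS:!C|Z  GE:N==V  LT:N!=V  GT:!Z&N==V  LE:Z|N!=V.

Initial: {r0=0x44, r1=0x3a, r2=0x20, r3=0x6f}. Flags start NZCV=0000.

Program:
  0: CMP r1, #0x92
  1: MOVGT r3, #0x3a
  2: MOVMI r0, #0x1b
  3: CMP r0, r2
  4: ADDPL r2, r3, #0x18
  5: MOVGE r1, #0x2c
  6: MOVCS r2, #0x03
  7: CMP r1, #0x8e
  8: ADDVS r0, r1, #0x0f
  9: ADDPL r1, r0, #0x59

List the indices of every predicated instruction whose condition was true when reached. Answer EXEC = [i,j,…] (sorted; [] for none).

EXEC = [1,2,8]

[0] flags=1001 → (cmp)
[1] flags=1001 GT?T → r3=0x3a
[2] flags=1001 MI?T → r0=0x1b
[3] flags=1000 → (cmp)
[4] flags=1000 PL?F → skip
[5] flags=1000 GE?F → skip
[6] flags=1000 CS?F → skip
[7] flags=1001 → (cmp)
[8] flags=1001 VS?T → r0=0x49
[9] flags=1001 PL?F → skip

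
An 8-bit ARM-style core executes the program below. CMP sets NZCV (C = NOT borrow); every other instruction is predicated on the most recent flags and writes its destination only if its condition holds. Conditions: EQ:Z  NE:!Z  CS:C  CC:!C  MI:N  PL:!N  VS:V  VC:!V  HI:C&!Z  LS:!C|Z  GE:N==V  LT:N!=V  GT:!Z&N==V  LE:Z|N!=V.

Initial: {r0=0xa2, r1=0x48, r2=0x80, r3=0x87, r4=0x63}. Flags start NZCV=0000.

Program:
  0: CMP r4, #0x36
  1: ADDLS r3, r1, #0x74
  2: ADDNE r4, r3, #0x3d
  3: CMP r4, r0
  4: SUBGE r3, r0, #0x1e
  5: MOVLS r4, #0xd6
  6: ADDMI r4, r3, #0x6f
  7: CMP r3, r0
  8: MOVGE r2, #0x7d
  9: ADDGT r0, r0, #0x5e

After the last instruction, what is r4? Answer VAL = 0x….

VAL = 0xc4

[0] flags=0010 → (cmp)
[1] flags=0010 LS?F → skip
[2] flags=0010 NE?T → r4=0xc4
[3] flags=0010 → (cmp)
[4] flags=0010 GE?T → r3=0x84
[5] flags=0010 LS?F → skip
[6] flags=0010 MI?F → skip
[7] flags=1000 → (cmp)
[8] flags=1000 GE?F → skip
[9] flags=1000 GT?F → skip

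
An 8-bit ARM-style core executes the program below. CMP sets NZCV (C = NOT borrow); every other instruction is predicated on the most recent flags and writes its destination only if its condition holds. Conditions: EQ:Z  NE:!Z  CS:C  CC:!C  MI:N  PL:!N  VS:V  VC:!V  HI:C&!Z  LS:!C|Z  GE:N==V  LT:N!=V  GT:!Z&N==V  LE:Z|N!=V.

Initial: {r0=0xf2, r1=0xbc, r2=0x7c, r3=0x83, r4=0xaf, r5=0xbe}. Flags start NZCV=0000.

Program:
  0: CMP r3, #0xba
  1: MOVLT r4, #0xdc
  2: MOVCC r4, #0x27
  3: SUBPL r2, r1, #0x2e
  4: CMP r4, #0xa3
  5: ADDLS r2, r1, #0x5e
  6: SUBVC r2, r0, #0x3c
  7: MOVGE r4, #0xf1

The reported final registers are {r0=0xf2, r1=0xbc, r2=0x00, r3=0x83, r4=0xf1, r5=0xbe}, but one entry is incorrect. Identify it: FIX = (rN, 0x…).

FIX = (r2, 0x1a)

0: ✓ CMP  NZCV=1000
1: ✓ MOVLT  r4←0xdc
2: ✓ MOVCC  r4←0x27
3: · SUBPL
4: ✓ CMP  NZCV=1001
5: ✓ ADDLS  r2←0x1a
6: · SUBVC
7: ✓ MOVGE  r4←0xf1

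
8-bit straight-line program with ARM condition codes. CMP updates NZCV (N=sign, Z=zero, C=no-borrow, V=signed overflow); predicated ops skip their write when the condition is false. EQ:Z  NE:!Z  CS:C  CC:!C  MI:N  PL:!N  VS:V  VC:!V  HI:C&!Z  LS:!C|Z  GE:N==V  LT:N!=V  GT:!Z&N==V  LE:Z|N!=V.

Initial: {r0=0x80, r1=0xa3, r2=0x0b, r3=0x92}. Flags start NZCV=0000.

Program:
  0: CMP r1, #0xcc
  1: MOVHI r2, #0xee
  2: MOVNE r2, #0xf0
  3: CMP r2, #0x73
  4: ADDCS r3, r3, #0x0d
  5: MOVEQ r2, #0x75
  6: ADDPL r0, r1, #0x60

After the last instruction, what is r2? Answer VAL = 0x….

VAL = 0xf0

0: ✓ CMP  NZCV=1000
1: · MOVHI
2: ✓ MOVNE  r2←0xf0
3: ✓ CMP  NZCV=0011
4: ✓ ADDCS  r3←0x9f
5: · MOVEQ
6: ✓ ADDPL  r0←0x03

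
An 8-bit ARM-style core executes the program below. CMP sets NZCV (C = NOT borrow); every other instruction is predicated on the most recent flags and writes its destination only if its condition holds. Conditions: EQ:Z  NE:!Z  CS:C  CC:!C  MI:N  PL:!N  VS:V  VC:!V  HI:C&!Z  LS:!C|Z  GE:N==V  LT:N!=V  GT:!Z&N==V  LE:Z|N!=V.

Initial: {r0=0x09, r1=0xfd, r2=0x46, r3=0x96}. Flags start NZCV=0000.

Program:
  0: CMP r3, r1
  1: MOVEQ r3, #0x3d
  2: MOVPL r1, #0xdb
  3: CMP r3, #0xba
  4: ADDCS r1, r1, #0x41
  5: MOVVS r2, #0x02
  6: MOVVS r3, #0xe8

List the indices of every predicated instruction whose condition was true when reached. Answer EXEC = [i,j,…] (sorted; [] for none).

[0] flags=1000 → (cmp)
[1] flags=1000 EQ?F → skip
[2] flags=1000 PL?F → skip
[3] flags=1000 → (cmp)
[4] flags=1000 CS?F → skip
[5] flags=1000 VS?F → skip
[6] flags=1000 VS?F → skip

EXEC = []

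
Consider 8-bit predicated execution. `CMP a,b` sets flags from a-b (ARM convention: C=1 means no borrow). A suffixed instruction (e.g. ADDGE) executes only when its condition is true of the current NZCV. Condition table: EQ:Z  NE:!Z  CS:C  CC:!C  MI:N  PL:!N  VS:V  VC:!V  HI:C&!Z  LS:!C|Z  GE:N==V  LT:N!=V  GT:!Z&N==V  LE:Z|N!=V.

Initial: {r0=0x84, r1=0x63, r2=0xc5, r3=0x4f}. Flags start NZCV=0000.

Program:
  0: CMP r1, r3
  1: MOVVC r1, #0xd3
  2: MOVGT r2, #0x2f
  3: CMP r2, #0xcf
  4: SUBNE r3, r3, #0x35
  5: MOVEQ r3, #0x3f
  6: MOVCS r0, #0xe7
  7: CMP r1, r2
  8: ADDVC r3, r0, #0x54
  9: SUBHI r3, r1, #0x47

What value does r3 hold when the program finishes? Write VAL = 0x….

VAL = 0x8c

[0] flags=0010 → (cmp)
[1] flags=0010 VC?T → r1=0xd3
[2] flags=0010 GT?T → r2=0x2f
[3] flags=0000 → (cmp)
[4] flags=0000 NE?T → r3=0x1a
[5] flags=0000 EQ?F → skip
[6] flags=0000 CS?F → skip
[7] flags=1010 → (cmp)
[8] flags=1010 VC?T → r3=0xd8
[9] flags=1010 HI?T → r3=0x8c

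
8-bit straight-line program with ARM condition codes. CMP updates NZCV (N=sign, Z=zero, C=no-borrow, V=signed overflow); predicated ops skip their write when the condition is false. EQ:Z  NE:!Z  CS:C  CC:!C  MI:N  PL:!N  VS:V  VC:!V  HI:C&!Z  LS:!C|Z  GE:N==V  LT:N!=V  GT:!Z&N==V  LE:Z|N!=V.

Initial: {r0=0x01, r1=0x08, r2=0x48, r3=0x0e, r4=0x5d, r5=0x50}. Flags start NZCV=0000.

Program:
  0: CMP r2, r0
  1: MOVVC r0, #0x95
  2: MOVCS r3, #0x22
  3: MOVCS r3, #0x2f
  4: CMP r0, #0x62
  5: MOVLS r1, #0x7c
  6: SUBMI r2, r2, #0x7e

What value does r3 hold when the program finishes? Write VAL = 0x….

0: ✓ CMP  NZCV=0010
1: ✓ MOVVC  r0←0x95
2: ✓ MOVCS  r3←0x22
3: ✓ MOVCS  r3←0x2f
4: ✓ CMP  NZCV=0011
5: · MOVLS
6: · SUBMI

VAL = 0x2f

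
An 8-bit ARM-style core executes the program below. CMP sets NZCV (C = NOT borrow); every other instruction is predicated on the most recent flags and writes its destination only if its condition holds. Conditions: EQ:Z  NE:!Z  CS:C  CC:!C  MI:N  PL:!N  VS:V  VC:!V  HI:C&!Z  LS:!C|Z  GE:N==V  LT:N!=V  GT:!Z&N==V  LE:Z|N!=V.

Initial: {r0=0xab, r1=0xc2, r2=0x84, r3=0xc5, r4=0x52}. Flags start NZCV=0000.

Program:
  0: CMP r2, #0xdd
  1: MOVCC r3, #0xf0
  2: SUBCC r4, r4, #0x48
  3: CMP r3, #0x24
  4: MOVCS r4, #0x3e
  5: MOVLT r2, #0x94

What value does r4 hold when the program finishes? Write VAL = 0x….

VAL = 0x3e

0: ✓ CMP  NZCV=1000
1: ✓ MOVCC  r3←0xf0
2: ✓ SUBCC  r4←0x0a
3: ✓ CMP  NZCV=1010
4: ✓ MOVCS  r4←0x3e
5: ✓ MOVLT  r2←0x94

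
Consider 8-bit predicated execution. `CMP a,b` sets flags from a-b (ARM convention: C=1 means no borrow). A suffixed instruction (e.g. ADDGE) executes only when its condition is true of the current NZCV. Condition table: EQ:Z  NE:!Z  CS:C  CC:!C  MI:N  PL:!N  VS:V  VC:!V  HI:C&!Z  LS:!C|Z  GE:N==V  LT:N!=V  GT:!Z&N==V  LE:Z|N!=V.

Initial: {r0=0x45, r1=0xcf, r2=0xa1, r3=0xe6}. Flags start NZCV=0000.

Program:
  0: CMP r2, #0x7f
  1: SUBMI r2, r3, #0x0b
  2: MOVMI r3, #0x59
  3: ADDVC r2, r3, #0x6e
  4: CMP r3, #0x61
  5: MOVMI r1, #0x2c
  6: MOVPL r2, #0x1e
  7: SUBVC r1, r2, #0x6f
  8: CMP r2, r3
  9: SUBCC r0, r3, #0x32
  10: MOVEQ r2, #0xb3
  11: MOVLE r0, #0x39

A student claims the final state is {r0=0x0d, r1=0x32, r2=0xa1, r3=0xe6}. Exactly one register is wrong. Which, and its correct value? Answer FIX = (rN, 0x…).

FIX = (r0, 0x39)

[0] flags=0011 → (cmp)
[1] flags=0011 MI?F → skip
[2] flags=0011 MI?F → skip
[3] flags=0011 VC?F → skip
[4] flags=1010 → (cmp)
[5] flags=1010 MI?T → r1=0x2c
[6] flags=1010 PL?F → skip
[7] flags=1010 VC?T → r1=0x32
[8] flags=1000 → (cmp)
[9] flags=1000 CC?T → r0=0xb4
[10] flags=1000 EQ?F → skip
[11] flags=1000 LE?T → r0=0x39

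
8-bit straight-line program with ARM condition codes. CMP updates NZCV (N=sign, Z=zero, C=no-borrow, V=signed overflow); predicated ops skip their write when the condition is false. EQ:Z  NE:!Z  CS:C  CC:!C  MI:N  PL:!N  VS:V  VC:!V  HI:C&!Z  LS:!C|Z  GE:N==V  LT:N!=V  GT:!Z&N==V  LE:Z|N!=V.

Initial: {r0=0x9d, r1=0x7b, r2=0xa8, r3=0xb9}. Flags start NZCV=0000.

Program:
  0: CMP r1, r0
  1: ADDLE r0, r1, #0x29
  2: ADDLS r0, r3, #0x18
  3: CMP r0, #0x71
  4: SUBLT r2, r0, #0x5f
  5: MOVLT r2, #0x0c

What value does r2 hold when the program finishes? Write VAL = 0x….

VAL = 0x0c

0: ✓ CMP  NZCV=1001
1: · ADDLE
2: ✓ ADDLS  r0←0xd1
3: ✓ CMP  NZCV=0011
4: ✓ SUBLT  r2←0x72
5: ✓ MOVLT  r2←0x0c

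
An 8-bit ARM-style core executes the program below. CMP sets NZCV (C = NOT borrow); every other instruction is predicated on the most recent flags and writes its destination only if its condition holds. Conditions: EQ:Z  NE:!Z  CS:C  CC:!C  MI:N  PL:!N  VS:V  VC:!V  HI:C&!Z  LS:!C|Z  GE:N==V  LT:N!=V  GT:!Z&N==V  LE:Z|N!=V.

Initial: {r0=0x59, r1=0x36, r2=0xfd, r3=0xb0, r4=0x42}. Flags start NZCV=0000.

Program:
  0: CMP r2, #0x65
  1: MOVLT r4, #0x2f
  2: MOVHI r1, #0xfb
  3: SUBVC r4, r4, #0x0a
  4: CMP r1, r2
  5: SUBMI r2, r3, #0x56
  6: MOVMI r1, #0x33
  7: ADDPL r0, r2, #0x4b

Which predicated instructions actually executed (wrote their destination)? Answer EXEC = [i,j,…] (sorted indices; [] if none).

[0] flags=1010 → (cmp)
[1] flags=1010 LT?T → r4=0x2f
[2] flags=1010 HI?T → r1=0xfb
[3] flags=1010 VC?T → r4=0x25
[4] flags=1000 → (cmp)
[5] flags=1000 MI?T → r2=0x5a
[6] flags=1000 MI?T → r1=0x33
[7] flags=1000 PL?F → skip

EXEC = [1,2,3,5,6]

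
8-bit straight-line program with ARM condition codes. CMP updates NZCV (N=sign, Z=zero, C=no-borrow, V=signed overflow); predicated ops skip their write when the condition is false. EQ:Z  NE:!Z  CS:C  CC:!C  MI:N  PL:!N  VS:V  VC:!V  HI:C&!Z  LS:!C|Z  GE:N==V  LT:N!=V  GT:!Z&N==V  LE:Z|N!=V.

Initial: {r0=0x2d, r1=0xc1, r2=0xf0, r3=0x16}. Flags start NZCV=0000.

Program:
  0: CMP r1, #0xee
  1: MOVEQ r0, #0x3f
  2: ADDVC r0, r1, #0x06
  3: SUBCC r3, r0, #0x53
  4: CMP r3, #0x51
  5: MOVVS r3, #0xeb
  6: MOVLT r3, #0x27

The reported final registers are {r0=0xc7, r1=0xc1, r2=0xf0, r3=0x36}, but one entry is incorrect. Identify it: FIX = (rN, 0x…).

0: ✓ CMP  NZCV=1000
1: · MOVEQ
2: ✓ ADDVC  r0←0xc7
3: ✓ SUBCC  r3←0x74
4: ✓ CMP  NZCV=0010
5: · MOVVS
6: · MOVLT

FIX = (r3, 0x74)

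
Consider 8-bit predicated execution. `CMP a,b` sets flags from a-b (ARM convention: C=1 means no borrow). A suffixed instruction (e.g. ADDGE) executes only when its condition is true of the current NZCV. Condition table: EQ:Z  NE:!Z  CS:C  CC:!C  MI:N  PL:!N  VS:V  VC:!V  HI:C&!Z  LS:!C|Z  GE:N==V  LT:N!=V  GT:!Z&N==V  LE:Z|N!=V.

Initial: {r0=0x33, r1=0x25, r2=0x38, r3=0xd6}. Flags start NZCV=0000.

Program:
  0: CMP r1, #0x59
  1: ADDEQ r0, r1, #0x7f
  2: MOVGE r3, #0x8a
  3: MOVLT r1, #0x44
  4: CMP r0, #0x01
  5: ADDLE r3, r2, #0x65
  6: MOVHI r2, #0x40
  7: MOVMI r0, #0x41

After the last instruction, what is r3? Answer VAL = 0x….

VAL = 0xd6

0: ✓ CMP  NZCV=1000
1: · ADDEQ
2: · MOVGE
3: ✓ MOVLT  r1←0x44
4: ✓ CMP  NZCV=0010
5: · ADDLE
6: ✓ MOVHI  r2←0x40
7: · MOVMI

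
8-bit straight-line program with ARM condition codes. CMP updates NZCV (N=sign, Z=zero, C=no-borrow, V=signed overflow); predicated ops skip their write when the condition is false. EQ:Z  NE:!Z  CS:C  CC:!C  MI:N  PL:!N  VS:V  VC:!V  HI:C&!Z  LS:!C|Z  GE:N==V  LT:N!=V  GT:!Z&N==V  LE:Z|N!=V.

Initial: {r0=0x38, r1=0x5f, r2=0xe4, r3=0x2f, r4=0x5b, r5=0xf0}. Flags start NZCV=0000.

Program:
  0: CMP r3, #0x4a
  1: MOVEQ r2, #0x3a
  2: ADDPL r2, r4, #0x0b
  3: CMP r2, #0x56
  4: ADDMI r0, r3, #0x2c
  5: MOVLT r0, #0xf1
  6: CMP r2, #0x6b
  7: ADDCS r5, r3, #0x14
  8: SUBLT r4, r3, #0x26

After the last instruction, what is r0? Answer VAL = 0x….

VAL = 0xf1

0: ✓ CMP  NZCV=1000
1: · MOVEQ
2: · ADDPL
3: ✓ CMP  NZCV=1010
4: ✓ ADDMI  r0←0x5b
5: ✓ MOVLT  r0←0xf1
6: ✓ CMP  NZCV=0011
7: ✓ ADDCS  r5←0x43
8: ✓ SUBLT  r4←0x09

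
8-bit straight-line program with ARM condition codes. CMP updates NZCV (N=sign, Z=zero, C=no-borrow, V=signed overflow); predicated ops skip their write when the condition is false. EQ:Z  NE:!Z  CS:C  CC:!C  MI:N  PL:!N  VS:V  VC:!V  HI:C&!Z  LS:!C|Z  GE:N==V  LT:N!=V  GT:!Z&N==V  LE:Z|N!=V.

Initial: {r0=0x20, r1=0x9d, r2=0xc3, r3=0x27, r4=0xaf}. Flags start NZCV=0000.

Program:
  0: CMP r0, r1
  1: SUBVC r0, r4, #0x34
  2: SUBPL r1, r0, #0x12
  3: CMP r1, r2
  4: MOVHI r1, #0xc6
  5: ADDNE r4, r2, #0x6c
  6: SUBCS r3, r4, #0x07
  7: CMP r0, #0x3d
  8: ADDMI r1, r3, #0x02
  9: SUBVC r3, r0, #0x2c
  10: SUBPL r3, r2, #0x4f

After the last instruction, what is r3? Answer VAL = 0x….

[0] flags=1001 → (cmp)
[1] flags=1001 VC?F → skip
[2] flags=1001 PL?F → skip
[3] flags=1000 → (cmp)
[4] flags=1000 HI?F → skip
[5] flags=1000 NE?T → r4=0x2f
[6] flags=1000 CS?F → skip
[7] flags=1000 → (cmp)
[8] flags=1000 MI?T → r1=0x29
[9] flags=1000 VC?T → r3=0xf4
[10] flags=1000 PL?F → skip

VAL = 0xf4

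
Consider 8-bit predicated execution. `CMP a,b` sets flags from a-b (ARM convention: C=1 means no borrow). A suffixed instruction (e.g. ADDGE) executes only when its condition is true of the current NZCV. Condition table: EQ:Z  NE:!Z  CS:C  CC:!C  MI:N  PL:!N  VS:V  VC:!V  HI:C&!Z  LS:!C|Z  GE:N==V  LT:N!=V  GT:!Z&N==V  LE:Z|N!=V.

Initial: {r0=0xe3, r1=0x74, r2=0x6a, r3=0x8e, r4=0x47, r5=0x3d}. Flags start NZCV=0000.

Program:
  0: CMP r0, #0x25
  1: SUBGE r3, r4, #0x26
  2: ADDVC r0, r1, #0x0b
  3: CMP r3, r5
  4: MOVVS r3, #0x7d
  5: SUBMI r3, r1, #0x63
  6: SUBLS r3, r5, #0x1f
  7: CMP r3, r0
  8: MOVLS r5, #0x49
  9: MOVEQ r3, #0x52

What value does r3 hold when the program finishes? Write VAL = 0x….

VAL = 0x7d

0: ✓ CMP  NZCV=1010
1: · SUBGE
2: ✓ ADDVC  r0←0x7f
3: ✓ CMP  NZCV=0011
4: ✓ MOVVS  r3←0x7d
5: · SUBMI
6: · SUBLS
7: ✓ CMP  NZCV=1000
8: ✓ MOVLS  r5←0x49
9: · MOVEQ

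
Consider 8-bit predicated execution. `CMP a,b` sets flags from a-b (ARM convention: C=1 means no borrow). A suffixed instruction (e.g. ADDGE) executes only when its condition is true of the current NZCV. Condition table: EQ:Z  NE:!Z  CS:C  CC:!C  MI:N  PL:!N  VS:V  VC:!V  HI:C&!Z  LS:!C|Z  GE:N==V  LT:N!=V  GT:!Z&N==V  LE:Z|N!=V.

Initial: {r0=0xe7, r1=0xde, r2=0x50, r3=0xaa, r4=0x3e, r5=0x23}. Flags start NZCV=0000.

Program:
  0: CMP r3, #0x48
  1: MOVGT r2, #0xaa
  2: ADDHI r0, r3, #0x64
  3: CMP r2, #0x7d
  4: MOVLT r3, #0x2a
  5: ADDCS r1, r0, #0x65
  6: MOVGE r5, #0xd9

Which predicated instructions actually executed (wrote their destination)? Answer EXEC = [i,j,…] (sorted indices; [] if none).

EXEC = [2,4]

0: ✓ CMP  NZCV=0011
1: · MOVGT
2: ✓ ADDHI  r0←0x0e
3: ✓ CMP  NZCV=1000
4: ✓ MOVLT  r3←0x2a
5: · ADDCS
6: · MOVGE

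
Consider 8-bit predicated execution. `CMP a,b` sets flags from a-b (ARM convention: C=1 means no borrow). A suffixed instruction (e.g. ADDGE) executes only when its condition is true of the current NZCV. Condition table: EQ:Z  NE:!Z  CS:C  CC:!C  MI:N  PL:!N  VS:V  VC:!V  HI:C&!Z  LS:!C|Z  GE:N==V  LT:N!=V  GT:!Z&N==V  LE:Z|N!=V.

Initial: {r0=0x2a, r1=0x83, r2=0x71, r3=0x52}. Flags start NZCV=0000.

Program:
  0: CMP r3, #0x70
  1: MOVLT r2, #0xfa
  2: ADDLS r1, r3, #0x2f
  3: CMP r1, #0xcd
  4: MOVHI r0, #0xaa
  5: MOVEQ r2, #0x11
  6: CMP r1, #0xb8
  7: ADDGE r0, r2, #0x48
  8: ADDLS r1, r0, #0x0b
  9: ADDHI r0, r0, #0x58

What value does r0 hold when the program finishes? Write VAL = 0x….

VAL = 0x2a

0: ✓ CMP  NZCV=1000
1: ✓ MOVLT  r2←0xfa
2: ✓ ADDLS  r1←0x81
3: ✓ CMP  NZCV=1000
4: · MOVHI
5: · MOVEQ
6: ✓ CMP  NZCV=1000
7: · ADDGE
8: ✓ ADDLS  r1←0x35
9: · ADDHI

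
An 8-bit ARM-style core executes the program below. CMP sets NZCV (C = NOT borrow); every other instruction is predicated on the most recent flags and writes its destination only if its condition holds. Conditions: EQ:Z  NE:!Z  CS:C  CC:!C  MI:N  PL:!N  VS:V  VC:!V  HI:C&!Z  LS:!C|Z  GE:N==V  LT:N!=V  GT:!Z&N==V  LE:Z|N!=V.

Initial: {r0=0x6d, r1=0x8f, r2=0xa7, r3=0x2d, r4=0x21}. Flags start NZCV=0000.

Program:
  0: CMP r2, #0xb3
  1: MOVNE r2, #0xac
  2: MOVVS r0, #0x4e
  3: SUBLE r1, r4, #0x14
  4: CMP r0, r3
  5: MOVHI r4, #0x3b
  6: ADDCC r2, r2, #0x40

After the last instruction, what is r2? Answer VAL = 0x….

0: ✓ CMP  NZCV=1000
1: ✓ MOVNE  r2←0xac
2: · MOVVS
3: ✓ SUBLE  r1←0x0d
4: ✓ CMP  NZCV=0010
5: ✓ MOVHI  r4←0x3b
6: · ADDCC

VAL = 0xac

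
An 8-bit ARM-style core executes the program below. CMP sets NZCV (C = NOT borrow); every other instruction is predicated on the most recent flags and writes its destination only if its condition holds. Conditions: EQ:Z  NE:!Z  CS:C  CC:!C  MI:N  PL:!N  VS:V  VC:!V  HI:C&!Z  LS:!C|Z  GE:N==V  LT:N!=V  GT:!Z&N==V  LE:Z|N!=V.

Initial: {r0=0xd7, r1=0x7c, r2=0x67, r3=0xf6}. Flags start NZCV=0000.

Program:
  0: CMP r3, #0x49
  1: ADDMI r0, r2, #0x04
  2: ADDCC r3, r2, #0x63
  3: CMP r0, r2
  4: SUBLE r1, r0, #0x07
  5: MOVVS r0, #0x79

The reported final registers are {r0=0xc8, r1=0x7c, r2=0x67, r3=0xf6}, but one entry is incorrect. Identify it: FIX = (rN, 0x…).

0: ✓ CMP  NZCV=1010
1: ✓ ADDMI  r0←0x6b
2: · ADDCC
3: ✓ CMP  NZCV=0010
4: · SUBLE
5: · MOVVS

FIX = (r0, 0x6b)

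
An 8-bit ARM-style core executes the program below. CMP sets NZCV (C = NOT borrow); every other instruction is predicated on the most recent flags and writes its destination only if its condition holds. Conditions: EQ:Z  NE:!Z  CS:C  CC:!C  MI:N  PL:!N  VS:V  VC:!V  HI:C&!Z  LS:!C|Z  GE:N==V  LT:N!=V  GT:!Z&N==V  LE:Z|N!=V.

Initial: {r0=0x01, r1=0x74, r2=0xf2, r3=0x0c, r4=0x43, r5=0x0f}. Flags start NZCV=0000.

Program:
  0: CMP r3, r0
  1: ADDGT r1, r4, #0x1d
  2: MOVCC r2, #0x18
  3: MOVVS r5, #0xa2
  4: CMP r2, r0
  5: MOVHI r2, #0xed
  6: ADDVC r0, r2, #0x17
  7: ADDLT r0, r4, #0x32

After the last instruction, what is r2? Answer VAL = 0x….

0: ✓ CMP  NZCV=0010
1: ✓ ADDGT  r1←0x60
2: · MOVCC
3: · MOVVS
4: ✓ CMP  NZCV=1010
5: ✓ MOVHI  r2←0xed
6: ✓ ADDVC  r0←0x04
7: ✓ ADDLT  r0←0x75

VAL = 0xed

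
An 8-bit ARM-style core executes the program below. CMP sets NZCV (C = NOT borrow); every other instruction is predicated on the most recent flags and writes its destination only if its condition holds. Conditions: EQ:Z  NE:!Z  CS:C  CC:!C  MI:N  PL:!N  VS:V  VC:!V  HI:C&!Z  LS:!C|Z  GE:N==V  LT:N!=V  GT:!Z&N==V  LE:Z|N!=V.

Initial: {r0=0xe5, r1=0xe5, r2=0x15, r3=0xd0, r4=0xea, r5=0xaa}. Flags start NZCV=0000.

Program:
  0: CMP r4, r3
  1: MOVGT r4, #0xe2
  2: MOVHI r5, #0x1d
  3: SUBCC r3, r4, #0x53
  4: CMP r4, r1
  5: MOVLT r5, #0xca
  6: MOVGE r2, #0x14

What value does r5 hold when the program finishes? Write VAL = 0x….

VAL = 0xca

0: ✓ CMP  NZCV=0010
1: ✓ MOVGT  r4←0xe2
2: ✓ MOVHI  r5←0x1d
3: · SUBCC
4: ✓ CMP  NZCV=1000
5: ✓ MOVLT  r5←0xca
6: · MOVGE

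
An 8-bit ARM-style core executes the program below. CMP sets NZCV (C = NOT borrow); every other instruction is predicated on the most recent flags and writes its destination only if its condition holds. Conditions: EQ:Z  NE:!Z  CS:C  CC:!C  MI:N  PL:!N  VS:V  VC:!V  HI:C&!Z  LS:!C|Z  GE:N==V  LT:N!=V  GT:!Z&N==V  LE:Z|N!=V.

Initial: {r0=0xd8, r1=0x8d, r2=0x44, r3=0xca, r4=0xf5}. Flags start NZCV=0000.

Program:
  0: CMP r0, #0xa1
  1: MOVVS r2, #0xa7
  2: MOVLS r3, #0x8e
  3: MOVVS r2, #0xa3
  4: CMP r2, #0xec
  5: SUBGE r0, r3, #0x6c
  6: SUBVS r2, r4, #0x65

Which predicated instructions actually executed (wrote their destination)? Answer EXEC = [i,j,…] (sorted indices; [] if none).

0: ✓ CMP  NZCV=0010
1: · MOVVS
2: · MOVLS
3: · MOVVS
4: ✓ CMP  NZCV=0000
5: ✓ SUBGE  r0←0x5e
6: · SUBVS

EXEC = [5]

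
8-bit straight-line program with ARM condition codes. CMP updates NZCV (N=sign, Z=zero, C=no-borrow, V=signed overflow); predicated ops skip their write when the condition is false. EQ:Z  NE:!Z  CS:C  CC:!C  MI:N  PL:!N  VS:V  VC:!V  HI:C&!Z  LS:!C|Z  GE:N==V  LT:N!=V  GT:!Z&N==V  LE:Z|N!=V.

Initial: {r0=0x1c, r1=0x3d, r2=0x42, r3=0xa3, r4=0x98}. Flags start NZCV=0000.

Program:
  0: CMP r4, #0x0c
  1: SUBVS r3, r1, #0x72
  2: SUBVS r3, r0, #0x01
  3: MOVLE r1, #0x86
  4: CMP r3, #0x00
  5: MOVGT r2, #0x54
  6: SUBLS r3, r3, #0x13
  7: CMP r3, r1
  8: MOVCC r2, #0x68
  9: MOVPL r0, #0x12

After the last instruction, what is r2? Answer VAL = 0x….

VAL = 0x42

0: ✓ CMP  NZCV=1010
1: · SUBVS
2: · SUBVS
3: ✓ MOVLE  r1←0x86
4: ✓ CMP  NZCV=1010
5: · MOVGT
6: · SUBLS
7: ✓ CMP  NZCV=0010
8: · MOVCC
9: ✓ MOVPL  r0←0x12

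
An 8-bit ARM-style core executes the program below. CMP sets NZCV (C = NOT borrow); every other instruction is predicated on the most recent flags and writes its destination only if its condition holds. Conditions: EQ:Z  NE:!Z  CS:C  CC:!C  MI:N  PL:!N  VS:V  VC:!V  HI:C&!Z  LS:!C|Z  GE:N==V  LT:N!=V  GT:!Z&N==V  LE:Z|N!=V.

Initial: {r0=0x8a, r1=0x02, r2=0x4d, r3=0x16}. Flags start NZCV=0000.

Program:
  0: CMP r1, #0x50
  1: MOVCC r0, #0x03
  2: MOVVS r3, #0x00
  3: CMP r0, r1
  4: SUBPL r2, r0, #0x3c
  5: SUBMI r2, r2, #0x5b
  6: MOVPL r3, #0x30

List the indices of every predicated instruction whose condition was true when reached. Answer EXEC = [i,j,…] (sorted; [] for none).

[0] flags=1000 → (cmp)
[1] flags=1000 CC?T → r0=0x03
[2] flags=1000 VS?F → skip
[3] flags=0010 → (cmp)
[4] flags=0010 PL?T → r2=0xc7
[5] flags=0010 MI?F → skip
[6] flags=0010 PL?T → r3=0x30

EXEC = [1,4,6]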